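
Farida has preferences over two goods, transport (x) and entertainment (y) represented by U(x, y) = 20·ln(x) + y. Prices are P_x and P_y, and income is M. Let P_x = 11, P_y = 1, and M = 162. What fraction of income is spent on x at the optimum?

share on x = 0.1235

Set MRS = P_x/P_y: (20/x)/1 = P_x/P_y.
So x*(P_x,P_y) = 20·P_y/P_x, independent of income; and y* = (M − 20·P_y)/P_y.
At the given prices: x* = 20·1/11 = 1.8182, and y* = 142.
Expenditure on x: 11·1.8182 = 20; share = 0.1235.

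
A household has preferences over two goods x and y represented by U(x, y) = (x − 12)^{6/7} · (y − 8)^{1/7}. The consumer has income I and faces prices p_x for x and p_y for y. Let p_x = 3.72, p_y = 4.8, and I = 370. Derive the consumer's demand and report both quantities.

x* = 78.1198, y* = 16.5405

After buying the subsistence bundle (12, 8), a share 6/7 of the remaining income goes to x: x* = 12 + 6/7·(I − 12p_x − 8p_y)/p_x.
Discretionary income = 370 − 12·3.72 − 8·4.8 = 286.96; x* = 12 + 6/7·286.96/3.72 = 78.1198; y* = 8 + 1/7·286.96/4.8 = 16.5405.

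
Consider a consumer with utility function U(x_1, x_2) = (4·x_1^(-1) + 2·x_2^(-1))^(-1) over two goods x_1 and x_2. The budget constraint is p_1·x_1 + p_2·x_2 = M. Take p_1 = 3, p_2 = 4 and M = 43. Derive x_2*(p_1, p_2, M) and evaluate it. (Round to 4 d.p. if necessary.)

MRS = MU_x_1/MU_x_2 = 2·(x_2/x_1)^(2). Set equal to p_1/p_2.
Solve for the ratio: x_2/x_1 = [(1/2)·p_1/p_2]^(0.5).
Substitute x_2 = (x_2/x_1)·x_1 into the budget: x_1* = M/(p_1 + p_2·(x_2/x_1)).
Numerically x_2/x_1 = 0.612372, so x_1* = 43/(3 + 4·0.612372) = 7.8906 and x_2* = 0.612372·7.8906 = 4.832.

x_2* = 4.832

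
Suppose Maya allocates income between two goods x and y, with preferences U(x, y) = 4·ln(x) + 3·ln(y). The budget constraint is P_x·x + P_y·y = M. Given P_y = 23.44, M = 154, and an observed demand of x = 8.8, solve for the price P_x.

P_x = 10

MU_x/MU_y = (4·y)/(3·x); tangency sets this equal to P_x/P_y.
So 4·P_y·y = 3·P_x·x; combined with the budget, a share 4/7 of income goes to x.
Demand: x*(P_x,P_y,M) = 4/7·M/P_x and y* = 3/7·M/P_y.
Set x* = 8.8 in the demand function and solve for P_x: P_x = 10.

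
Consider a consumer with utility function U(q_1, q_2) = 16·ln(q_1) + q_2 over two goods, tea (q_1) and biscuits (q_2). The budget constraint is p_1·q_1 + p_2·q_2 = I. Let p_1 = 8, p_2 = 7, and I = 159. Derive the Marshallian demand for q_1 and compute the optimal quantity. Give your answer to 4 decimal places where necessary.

MU_q_1 = 16/q_1, MU_q_2 = 1. Tangency: 16/q_1 = p_1/p_2.
So q_1*(p_1,p_2) = 16·p_2/p_1, independent of income; and q_2* = (I − 16·p_2)/p_2.
At the given prices: q_1* = 16·7/8 = 14.

q_1* = 14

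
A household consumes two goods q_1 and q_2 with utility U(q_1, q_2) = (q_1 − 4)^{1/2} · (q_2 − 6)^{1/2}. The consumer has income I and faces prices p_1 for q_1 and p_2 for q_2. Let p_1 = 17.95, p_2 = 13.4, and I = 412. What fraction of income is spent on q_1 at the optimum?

share on q_1 = 0.4896

MRS = (q_2−6)/(q_1−4). Tangency with p_1/p_2 gives q_2−6 = (p_1/p_2)·(q_1−4).
After buying the subsistence bundle (4, 6), a share 0.5 of the remaining income goes to q_1: q_1* = 4 + 0.5·(I − 4p_1 − 6p_2)/p_1.
Discretionary income = 412 − 4·17.95 − 6·13.4 = 259.8; q_1* = 4 + 0.5·259.8/17.95 = 11.2368; q_2* = 6 + 0.5·259.8/13.4 = 15.694.
Expenditure on q_1: 17.95·11.2368 = 201.7; share = 0.4896.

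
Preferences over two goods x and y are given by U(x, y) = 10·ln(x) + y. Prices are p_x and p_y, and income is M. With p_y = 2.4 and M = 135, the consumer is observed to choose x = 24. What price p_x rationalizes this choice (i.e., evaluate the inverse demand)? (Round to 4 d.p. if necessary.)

MU_x = 10/x, MU_y = 1. Tangency: 10/x = p_x/p_y.
So x*(p_x,p_y) = 10·p_y/p_x, independent of income; and y* = (M − 10·p_y)/p_y.
Set x* = 24 in the demand function and solve for p_x: p_x = 1.

p_x = 1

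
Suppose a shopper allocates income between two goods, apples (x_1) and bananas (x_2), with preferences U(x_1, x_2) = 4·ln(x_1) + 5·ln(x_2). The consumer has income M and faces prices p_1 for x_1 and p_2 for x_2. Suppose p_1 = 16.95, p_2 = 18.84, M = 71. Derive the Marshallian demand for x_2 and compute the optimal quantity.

At p_1=16.95, p_2=18.84, M=71: x_2* = 5/9·71/18.84 = 2.0937.

x_2* = 2.0937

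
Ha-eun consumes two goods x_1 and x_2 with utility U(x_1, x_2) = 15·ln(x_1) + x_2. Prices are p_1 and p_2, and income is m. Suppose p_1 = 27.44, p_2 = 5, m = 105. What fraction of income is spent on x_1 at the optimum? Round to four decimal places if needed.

Set MRS = p_1/p_2: (15/x_1)/1 = p_1/p_2.
So x_1*(p_1,p_2) = 15·p_2/p_1, independent of income; and x_2* = (m − 15·p_2)/p_2.
At the given prices: x_1* = 15·5/27.44 = 2.7332, and x_2* = 6.
Expenditure on x_1: 27.44·2.7332 = 75; share = 0.7143.

share on x_1 = 0.7143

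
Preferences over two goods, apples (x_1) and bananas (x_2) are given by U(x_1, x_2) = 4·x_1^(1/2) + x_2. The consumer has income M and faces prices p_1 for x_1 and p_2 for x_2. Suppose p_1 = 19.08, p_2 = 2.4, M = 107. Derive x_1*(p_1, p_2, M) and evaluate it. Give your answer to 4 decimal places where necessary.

Plugging in: x_1* = (2·2.4/19.08)² = 0.0633.

x_1* = 0.0633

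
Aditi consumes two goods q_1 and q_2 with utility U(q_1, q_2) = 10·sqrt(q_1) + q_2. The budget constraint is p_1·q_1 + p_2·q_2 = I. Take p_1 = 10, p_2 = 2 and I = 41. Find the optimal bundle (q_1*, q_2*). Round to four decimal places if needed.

Set MRS = p_1/p_2: 5·q_1^(−1/2) = p_1/p_2.
Thus q_1* = (5·p_2/p_1)² — independent of I — with the rest of income spent on q_2.
Plugging in: q_1* = (5·2/10)² = 1, q_2* = 15.5.

q_1* = 1, q_2* = 15.5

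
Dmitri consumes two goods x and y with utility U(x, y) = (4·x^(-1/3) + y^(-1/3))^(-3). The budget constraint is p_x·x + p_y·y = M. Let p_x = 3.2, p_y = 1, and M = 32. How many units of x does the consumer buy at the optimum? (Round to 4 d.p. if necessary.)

Numerically y/x = 0.845897, so x* = 32/(3.2 + 1·0.845897) = 7.9092.

x* = 7.9092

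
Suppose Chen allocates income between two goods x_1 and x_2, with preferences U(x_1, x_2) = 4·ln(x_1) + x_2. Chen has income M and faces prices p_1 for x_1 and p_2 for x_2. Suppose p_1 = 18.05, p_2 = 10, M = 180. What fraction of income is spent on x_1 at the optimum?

MU_x_1 = 4/x_1, MU_x_2 = 1. Tangency: 4/x_1 = p_1/p_2.
So x_1*(p_1,p_2) = 4·p_2/p_1, independent of income; and x_2* = (M − 4·p_2)/p_2.
At the given prices: x_1* = 4·10/18.05 = 2.2161, and x_2* = 14.
Expenditure on x_1: 18.05·2.2161 = 40; share = 0.2222.

share on x_1 = 0.2222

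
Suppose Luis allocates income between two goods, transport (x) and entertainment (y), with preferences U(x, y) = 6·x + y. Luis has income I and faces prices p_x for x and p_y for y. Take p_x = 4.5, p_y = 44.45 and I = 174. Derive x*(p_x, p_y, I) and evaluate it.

Linear utility — the consumer picks whichever good has higher MU/price: 6/4.5 = 1.3333 vs 1/44.45 = 0.0225.
x gives more utility per dollar, so spend all income on x: x* = I/p_x, y* = 0.
Numerically: x* = 38.6667, y* = 0.

x* = 38.6667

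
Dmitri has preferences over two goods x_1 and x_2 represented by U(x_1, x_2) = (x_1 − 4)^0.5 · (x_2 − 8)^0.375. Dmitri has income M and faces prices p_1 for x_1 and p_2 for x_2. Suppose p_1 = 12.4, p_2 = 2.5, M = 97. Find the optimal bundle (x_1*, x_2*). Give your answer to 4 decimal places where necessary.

Let x_1' = x_1−4, x_2' = x_2−8. MRS = (4/3)·x_2'/x_1' = p_1/p_2.
After buying the subsistence bundle (4, 8), a share 4/7 of the remaining income goes to x_1: x_1* = 4 + 4/7·(M − 4p_1 − 8p_2)/p_1.
Discretionary income = 97 − 4·12.4 − 8·2.5 = 27.4; x_1* = 4 + 4/7·27.4/12.4 = 5.2627; x_2* = 8 + 3/7·27.4/2.5 = 12.6971.

x_1* = 5.2627, x_2* = 12.6971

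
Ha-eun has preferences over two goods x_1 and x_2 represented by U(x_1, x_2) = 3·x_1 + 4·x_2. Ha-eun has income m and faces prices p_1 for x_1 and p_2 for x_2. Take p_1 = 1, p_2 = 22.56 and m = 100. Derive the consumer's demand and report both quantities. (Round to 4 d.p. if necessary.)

x_1* = 100, x_2* = 0

Perfect substitutes: compare marginal utility per dollar. 3/p_1 vs 4/p_2 → 3 vs 0.1773.
x_1 gives more utility per dollar, so spend all income on x_1: x_1* = m/p_1, x_2* = 0.
Numerically: x_1* = 100, x_2* = 0.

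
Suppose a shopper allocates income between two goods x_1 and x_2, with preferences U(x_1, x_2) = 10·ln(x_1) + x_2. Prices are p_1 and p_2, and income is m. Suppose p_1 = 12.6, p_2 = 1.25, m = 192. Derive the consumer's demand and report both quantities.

Set MRS = p_1/p_2: (10/x_1)/1 = p_1/p_2.
So x_1*(p_1,p_2) = 10·p_2/p_1, independent of income; and x_2* = (m − 10·p_2)/p_2.
At the given prices: x_1* = 10·1.25/12.6 = 0.9921, and x_2* = 143.6.

x_1* = 0.9921, x_2* = 143.6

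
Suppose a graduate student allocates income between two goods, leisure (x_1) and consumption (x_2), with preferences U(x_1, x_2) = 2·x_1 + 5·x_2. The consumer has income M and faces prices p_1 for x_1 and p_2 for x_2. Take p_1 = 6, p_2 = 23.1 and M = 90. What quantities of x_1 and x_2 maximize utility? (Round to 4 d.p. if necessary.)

x_1 gives more utility per dollar, so spend all income on x_1: x_1* = M/p_1, x_2* = 0.
Numerically: x_1* = 15, x_2* = 0.

x_1* = 15, x_2* = 0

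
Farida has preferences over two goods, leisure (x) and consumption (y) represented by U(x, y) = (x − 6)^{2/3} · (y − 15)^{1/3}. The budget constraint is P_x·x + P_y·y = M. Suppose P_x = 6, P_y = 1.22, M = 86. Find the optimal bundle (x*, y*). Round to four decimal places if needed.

Substituting into the budget: x* = 6 + 2/3·(M − 6·P_x − 15·P_y)/P_x, and y* = 15 + 1/3·(…)/P_y.
Discretionary income = 86 − 6·6 − 15·1.22 = 31.7; x* = 6 + 2/3·31.7/6 = 9.5222; y* = 15 + 1/3·31.7/1.22 = 23.6612.

x* = 9.5222, y* = 23.6612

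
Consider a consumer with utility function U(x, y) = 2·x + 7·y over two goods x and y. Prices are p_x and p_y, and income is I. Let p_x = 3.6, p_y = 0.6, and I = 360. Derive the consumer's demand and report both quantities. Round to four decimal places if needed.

x* = 0, y* = 600

y gives more utility per dollar, so spend all income on y: y* = I/p_y, x* = 0.
Numerically: x* = 0, y* = 600.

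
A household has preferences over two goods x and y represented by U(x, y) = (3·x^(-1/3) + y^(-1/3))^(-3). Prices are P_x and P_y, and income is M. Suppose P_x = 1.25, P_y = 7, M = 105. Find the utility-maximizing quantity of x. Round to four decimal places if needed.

x* = 50.1538

From the CES first-order condition, 3·(y/x)^(4/3) = P_x/P_y.
Solve for the ratio: y/x = [(1/3)·P_x/P_y]^(0.75).
With the ratio pinned down, the budget gives x* = M/(P_x + P_y·(y/x)) and y* = (y/x)·x*.
Numerically y/x = 0.120509, so x* = 105/(1.25 + 7·0.120509) = 50.1538.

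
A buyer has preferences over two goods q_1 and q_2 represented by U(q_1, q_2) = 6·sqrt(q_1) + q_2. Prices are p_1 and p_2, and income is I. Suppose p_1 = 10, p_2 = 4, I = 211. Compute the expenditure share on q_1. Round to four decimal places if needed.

MU_q_1 = 3/√q_1, MU_q_2 = 1. Tangency: 3/√q_1 = p_1/p_2.
Thus q_1* = (3·p_2/p_1)² — independent of I — with the rest of income spent on q_2.
Plugging in: q_1* = (3·4/10)² = 1.44, q_2* = 49.15.
Expenditure on q_1: 10·1.44 = 14.4; share = 0.0682.

share on q_1 = 0.0682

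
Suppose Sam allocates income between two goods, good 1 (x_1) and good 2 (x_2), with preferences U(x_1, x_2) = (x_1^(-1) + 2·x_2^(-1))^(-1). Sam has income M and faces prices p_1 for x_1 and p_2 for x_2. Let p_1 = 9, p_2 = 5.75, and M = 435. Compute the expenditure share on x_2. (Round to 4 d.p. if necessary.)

Substitute x_2 = (x_2/x_1)·x_1 into the budget: x_1* = M/(p_1 + p_2·(x_2/x_1)).
Numerically x_2/x_1 = 1.769303, so x_1* = 435/(9 + 5.75·1.769303) = 22.6876 and x_2* = 1.769303·22.6876 = 40.1412.
Expenditure on x_2: 5.75·40.1412 = 230.8119; share = 0.5306.

share on x_2 = 0.5306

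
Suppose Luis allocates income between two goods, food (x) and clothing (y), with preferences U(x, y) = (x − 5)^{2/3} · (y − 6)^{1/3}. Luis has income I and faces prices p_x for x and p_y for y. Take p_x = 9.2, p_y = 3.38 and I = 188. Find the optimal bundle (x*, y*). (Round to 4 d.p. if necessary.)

MRS = 2·(y−6)/(x−5). Tangency with p_x/p_y gives y−6 = (1/2)·(p_x/p_y)·(x−5).
After buying the subsistence bundle (5, 6), a share 2/3 of the remaining income goes to x: x* = 5 + 2/3·(I − 5p_x − 6p_y)/p_x.
Discretionary income = 188 − 5·9.2 − 6·3.38 = 121.72; x* = 5 + 2/3·121.72/9.2 = 13.8203; y* = 6 + 1/3·121.72/3.38 = 18.0039.

x* = 13.8203, y* = 18.0039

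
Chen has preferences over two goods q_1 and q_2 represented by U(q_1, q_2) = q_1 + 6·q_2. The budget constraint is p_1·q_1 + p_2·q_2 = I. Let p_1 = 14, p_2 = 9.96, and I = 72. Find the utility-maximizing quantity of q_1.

q_1* = 0

Linear utility — the consumer picks whichever good has higher MU/price: 1/14 = 0.0714 vs 6/9.96 = 0.6024.
q_2 gives more utility per dollar, so spend all income on q_2: q_2* = I/p_2, q_1* = 0.
Numerically: q_1* = 0, q_2* = 7.2289.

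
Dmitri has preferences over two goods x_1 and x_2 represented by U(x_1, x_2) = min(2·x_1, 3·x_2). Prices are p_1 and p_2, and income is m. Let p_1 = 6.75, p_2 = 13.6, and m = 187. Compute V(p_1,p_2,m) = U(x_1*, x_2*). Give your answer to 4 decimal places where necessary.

Leontief preferences: the optimum is at the kink where x_1/3 = x_2/2, i.e. x_2 = (2/3)·x_1.
Budget: p_1·x_1 + p_2·(2/3)·x_1 = m, so (3·p_1 + 2·p_2)·x_1 = 3·m.
Demand: x_1*(p_1,p_2,m) = 3·m/(3·p_1 + 2·p_2), x_2* = 2·m/(3·p_1 + 2·p_2).
Here 3·6.75 + 2·13.6 = 47.45, giving x_1* = 11.823 and x_2* = 7.882.
Utility at the optimum: U(11.823, 7.882) = 23.6459.

V = 23.6459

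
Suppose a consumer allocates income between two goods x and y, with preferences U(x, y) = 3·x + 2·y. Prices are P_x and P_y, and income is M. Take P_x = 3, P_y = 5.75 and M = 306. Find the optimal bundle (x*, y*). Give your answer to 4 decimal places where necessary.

Linear utility — the consumer picks whichever good has higher MU/price: 3/3 = 1 vs 2/5.75 = 0.3478.
x gives more utility per dollar, so spend all income on x: x* = M/P_x, y* = 0.
Numerically: x* = 102, y* = 0.

x* = 102, y* = 0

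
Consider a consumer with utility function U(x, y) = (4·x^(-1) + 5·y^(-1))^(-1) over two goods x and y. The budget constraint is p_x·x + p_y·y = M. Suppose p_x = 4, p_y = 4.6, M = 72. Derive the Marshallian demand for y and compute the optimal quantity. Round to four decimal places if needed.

y* = 8.5342

Substitute y = (y/x)·x into the budget: x* = M/(p_x + p_y·(y/x)).
Numerically y/x = 1.042572, so x* = 72/(4 + 4.6·1.042572) = 8.1857 and y* = 1.042572·8.1857 = 8.5342.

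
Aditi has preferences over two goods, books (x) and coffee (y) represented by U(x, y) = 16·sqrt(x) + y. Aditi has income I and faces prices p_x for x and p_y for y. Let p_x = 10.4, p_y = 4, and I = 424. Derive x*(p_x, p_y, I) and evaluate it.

x* = 9.4675

Set MRS = p_x/p_y: 8·x^(−1/2) = p_x/p_y.
Thus x* = (8·p_y/p_x)² — independent of I — with the rest of income spent on y.
Plugging in: x* = (8·4/10.4)² = 9.4675.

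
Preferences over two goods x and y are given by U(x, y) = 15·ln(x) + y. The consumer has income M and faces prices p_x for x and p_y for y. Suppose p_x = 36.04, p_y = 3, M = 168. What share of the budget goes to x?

share on x = 0.2679

MU_x = 15/x, MU_y = 1. Tangency: 15/x = p_x/p_y.
So x*(p_x,p_y) = 15·p_y/p_x, independent of income; and y* = (M − 15·p_y)/p_y.
At the given prices: x* = 15·3/36.04 = 1.2486, and y* = 41.
Expenditure on x: 36.04·1.2486 = 45; share = 0.2679.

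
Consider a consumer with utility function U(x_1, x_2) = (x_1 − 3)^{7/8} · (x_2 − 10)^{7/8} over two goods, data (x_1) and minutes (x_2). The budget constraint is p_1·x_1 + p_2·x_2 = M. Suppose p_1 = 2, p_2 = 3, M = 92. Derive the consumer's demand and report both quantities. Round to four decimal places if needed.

x_1* = 17, x_2* = 19.3333

Let x_1' = x_1−3, x_2' = x_2−10. MRS = x_2'/x_1' = p_1/p_2.
After buying the subsistence bundle (3, 10), a share 0.5 of the remaining income goes to x_1: x_1* = 3 + 0.5·(M − 3p_1 − 10p_2)/p_1.
Discretionary income = 92 − 3·2 − 10·3 = 56; x_1* = 3 + 0.5·56/2 = 17; x_2* = 10 + 0.5·56/3 = 19.3333.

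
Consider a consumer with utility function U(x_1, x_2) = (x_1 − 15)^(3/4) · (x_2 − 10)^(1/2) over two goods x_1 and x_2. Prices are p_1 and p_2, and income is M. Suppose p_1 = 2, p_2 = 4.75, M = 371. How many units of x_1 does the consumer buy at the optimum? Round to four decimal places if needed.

x_1* = 103.05

This is Cobb-Douglas in (x_1−15, x_2−10): tangency gives 0.75·p_2·(x_2−10) = 0.5·p_1·(x_1−15).
Substituting into the budget: x_1* = 15 + 0.6·(M − 15·p_1 − 10·p_2)/p_1, and x_2* = 10 + 0.4·(…)/p_2.
Discretionary income = 371 − 15·2 − 10·4.75 = 293.5; x_1* = 15 + 0.6·293.5/2 = 103.05.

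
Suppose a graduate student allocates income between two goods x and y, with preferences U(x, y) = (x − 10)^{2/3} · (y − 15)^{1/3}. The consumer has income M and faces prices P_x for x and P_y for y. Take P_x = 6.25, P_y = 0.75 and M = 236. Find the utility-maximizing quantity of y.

After buying the subsistence bundle (10, 15), a share 2/3 of the remaining income goes to x: x* = 10 + 2/3·(M − 10P_x − 15P_y)/P_x.
Discretionary income = 236 − 10·6.25 − 15·0.75 = 162.25; y* = 15 + 1/3·162.25/0.75 = 87.1111.

y* = 87.1111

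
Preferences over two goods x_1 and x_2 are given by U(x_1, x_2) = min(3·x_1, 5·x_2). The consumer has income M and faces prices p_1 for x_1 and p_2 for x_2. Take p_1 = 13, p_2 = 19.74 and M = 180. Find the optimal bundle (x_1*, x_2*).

x_1* = 7.2452, x_2* = 4.3471

Leontief preferences: the optimum is at the kink where x_1/5 = x_2/3, i.e. x_2 = (3/5)·x_1.
Budget: p_1·x_1 + p_2·(3/5)·x_1 = M, so (5·p_1 + 3·p_2)·x_1 = 5·M.
Demand: x_1*(p_1,p_2,M) = 5·M/(5·p_1 + 3·p_2), x_2* = 3·M/(5·p_1 + 3·p_2).
Here 5·13 + 3·19.74 = 124.22, giving x_1* = 7.2452 and x_2* = 4.3471.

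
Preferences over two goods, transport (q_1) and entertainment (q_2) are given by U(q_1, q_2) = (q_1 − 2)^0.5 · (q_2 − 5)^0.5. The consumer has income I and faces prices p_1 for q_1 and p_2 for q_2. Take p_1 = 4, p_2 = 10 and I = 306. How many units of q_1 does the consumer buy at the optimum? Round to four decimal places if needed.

q_1* = 33

Let q_1' = q_1−2, q_2' = q_2−5. MRS = q_2'/q_1' = p_1/p_2.
Substituting into the budget: q_1* = 2 + 0.5·(I − 2·p_1 − 5·p_2)/p_1, and q_2* = 5 + 0.5·(…)/p_2.
Discretionary income = 306 − 2·4 − 5·10 = 248; q_1* = 2 + 0.5·248/4 = 33.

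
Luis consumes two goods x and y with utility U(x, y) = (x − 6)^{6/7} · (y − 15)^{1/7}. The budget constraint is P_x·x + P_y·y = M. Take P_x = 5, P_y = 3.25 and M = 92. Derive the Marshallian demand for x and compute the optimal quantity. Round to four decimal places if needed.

x* = 8.2714

This is Cobb-Douglas in (x−6, y−15): tangency gives 6/7·P_y·(y−15) = 1/7·P_x·(x−6).
After buying the subsistence bundle (6, 15), a share 6/7 of the remaining income goes to x: x* = 6 + 6/7·(M − 6P_x − 15P_y)/P_x.
Discretionary income = 92 − 6·5 − 15·3.25 = 13.25; x* = 6 + 6/7·13.25/5 = 8.2714.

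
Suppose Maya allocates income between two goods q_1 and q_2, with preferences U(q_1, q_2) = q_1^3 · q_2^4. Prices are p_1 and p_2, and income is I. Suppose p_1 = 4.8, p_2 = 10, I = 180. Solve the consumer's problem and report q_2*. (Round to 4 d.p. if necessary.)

Demand: q_1*(p_1,p_2,I) = 3/7·I/p_1 and q_2* = 4/7·I/p_2.
At p_1=4.8, p_2=10, I=180: q_2* = 4/7·180/10 = 10.2857.

q_2* = 10.2857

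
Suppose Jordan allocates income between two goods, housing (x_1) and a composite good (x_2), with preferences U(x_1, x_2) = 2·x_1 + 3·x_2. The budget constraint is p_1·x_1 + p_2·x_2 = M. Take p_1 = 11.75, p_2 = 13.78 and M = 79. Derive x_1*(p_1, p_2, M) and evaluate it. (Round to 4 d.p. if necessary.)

x_1* = 0

x_2 gives more utility per dollar, so spend all income on x_2: x_2* = M/p_2, x_1* = 0.
Numerically: x_1* = 0, x_2* = 5.7329.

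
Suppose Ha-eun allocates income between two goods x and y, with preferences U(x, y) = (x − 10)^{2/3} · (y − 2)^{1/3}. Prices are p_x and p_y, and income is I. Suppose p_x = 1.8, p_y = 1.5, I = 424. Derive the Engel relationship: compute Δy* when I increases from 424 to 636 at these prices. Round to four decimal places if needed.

MRS = 2·(y−2)/(x−10). Tangency with p_x/p_y gives y−2 = (1/2)·(p_x/p_y)·(x−10).
Substituting into the budget: x* = 10 + 2/3·(I − 10·p_x − 2·p_y)/p_x, and y* = 2 + 1/3·(…)/p_y.
Discretionary income = 424 − 10·1.8 − 2·1.5 = 403; y* = 2 + 1/3·403/1.5 = 91.5556.
At I' = 636: y* = 138.6667. Change: 138.6667 − 91.5556 = 47.1111.

Δy* = 47.1111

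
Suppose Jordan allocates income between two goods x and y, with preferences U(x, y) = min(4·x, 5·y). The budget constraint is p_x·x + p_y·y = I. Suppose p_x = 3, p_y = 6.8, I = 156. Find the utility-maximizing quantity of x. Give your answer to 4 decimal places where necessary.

Demand: x*(p_x,p_y,I) = 5·I/(5·p_x + 4·p_y), y* = 4·I/(5·p_x + 4·p_y).
Here 5·3 + 4·6.8 = 42.2, giving x* = 18.4834.

x* = 18.4834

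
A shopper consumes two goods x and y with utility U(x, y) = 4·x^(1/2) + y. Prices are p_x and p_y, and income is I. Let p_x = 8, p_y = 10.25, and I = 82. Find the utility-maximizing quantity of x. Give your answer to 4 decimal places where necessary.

MU_x = 2/√x, MU_y = 1. Tangency: 2/√x = p_x/p_y.
Solve: √x = 2·p_y/p_x, so x*(p_x,p_y) = (2·p_y/p_x)², and y* = (I − p_x·x*)/p_y.
Plugging in: x* = (2·10.25/8)² = 6.5664.

x* = 6.5664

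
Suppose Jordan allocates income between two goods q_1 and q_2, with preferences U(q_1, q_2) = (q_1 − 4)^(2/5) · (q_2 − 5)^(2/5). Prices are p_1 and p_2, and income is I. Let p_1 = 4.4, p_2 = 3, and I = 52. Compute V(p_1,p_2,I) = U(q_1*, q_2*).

V = 2.1938

Let q_1' = q_1−4, q_2' = q_2−5. MRS = q_2'/q_1' = p_1/p_2.
After buying the subsistence bundle (4, 5), a share 0.5 of the remaining income goes to q_1: q_1* = 4 + 0.5·(I − 4p_1 − 5p_2)/p_1.
Discretionary income = 52 − 4·4.4 − 5·3 = 19.4; q_1* = 4 + 0.5·19.4/4.4 = 6.2045; q_2* = 5 + 0.5·19.4/3 = 8.2333.
Utility at the optimum: U(6.2045, 8.2333) = 2.1938.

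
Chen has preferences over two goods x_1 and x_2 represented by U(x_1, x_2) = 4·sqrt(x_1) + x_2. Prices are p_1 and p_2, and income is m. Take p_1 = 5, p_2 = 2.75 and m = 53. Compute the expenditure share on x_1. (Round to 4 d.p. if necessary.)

share on x_1 = 0.1142

Set MRS = p_1/p_2: 2·x_1^(−1/2) = p_1/p_2.
Thus x_1* = (2·p_2/p_1)² — independent of m — with the rest of income spent on x_2.
Plugging in: x_1* = (2·2.75/5)² = 1.21, x_2* = 17.0727.
Expenditure on x_1: 5·1.21 = 6.05; share = 0.1142.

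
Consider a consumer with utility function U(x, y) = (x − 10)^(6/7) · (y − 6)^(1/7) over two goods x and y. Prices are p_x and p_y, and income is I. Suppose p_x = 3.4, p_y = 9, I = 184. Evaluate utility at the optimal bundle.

Let x' = x−10, y' = y−6. MRS = 6·y'/x' = p_x/p_y.
After buying the subsistence bundle (10, 6), a share 6/7 of the remaining income goes to x: x* = 10 + 6/7·(I − 10p_x − 6p_y)/p_x.
Discretionary income = 184 − 10·3.4 − 6·9 = 96; x* = 10 + 6/7·96/3.4 = 34.2017; y* = 6 + 1/7·96/9 = 7.5238.
Utility at the optimum: U(34.2017, 7.5238) = 16.3037.

V = 16.3037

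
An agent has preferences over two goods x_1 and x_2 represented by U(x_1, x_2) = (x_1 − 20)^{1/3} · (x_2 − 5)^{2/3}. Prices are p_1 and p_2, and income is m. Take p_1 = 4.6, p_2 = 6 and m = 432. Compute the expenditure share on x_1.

This is Cobb-Douglas in (x_1−20, x_2−5): tangency gives 1/3·p_2·(x_2−5) = 2/3·p_1·(x_1−20).
Substituting into the budget: x_1* = 20 + 1/3·(m − 20·p_1 − 5·p_2)/p_1, and x_2* = 5 + 2/3·(…)/p_2.
Discretionary income = 432 − 20·4.6 − 5·6 = 310; x_1* = 20 + 1/3·310/4.6 = 42.4638; x_2* = 5 + 2/3·310/6 = 39.4444.
Expenditure on x_1: 4.6·42.4638 = 195.3333; share = 0.4522.

share on x_1 = 0.4522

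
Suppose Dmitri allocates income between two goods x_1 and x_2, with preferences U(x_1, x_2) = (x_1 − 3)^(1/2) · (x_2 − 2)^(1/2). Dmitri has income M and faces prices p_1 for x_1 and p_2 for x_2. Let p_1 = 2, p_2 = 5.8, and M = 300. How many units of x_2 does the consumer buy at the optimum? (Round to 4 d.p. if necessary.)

x_2* = 26.3448

After buying the subsistence bundle (3, 2), a share 0.5 of the remaining income goes to x_1: x_1* = 3 + 0.5·(M − 3p_1 − 2p_2)/p_1.
Discretionary income = 300 − 3·2 − 2·5.8 = 282.4; x_2* = 2 + 0.5·282.4/5.8 = 26.3448.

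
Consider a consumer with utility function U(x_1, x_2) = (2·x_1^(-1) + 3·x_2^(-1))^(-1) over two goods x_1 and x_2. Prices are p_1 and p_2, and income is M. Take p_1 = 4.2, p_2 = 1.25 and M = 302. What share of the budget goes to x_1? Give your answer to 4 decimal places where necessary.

Substitute x_2 = (x_2/x_1)·x_1 into the budget: x_1* = M/(p_1 + p_2·(x_2/x_1)).
Numerically x_2/x_1 = 2.244994, so x_1* = 302/(4.2 + 1.25·2.244994) = 43.1044 and x_2* = 2.244994·43.1044 = 96.7692.
Expenditure on x_1: 4.2·43.1044 = 181.0385; share = 0.5995.

share on x_1 = 0.5995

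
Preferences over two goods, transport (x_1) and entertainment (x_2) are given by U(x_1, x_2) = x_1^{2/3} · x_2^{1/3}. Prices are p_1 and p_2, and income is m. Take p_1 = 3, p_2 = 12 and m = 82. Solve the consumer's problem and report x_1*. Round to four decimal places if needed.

x_1* = 18.2222

The MRS is 2·x_2/x_1. Set MRS = p_1/p_2.
So 2/3·p_2·x_2 = 1/3·p_1·x_1; combined with the budget, a share 2/3 of income goes to x_1.
Demand: x_1*(p_1,p_2,m) = 2/3·m/p_1 and x_2* = 1/3·m/p_2.
At p_1=3, p_2=12, m=82: x_1* = 2/3·82/3 = 18.2222.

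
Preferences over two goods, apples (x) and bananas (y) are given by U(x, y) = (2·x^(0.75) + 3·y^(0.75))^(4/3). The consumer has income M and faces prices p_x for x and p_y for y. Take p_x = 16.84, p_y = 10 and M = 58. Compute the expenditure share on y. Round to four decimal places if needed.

share on y = 0.9603

Substitute y = (y/x)·x into the budget: x* = M/(p_x + p_y·(y/x)).
Numerically y/x = 40.713026, so x* = 58/(16.84 + 10·40.713026) = 0.1368 and y* = 40.713026·0.1368 = 5.5696.
Expenditure on y: 10·5.5696 = 55.6963; share = 0.9603.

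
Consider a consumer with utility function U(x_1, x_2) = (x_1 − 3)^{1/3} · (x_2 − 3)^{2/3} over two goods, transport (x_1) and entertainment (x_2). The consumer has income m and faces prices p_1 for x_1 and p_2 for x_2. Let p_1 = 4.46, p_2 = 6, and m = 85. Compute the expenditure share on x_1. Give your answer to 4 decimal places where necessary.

share on x_1 = 0.3677

MRS = (1/2)·(x_2−3)/(x_1−3). Tangency with p_1/p_2 gives x_2−3 = 2·(p_1/p_2)·(x_1−3).
After buying the subsistence bundle (3, 3), a share 1/3 of the remaining income goes to x_1: x_1* = 3 + 1/3·(m − 3p_1 − 3p_2)/p_1.
Discretionary income = 85 − 3·4.46 − 3·6 = 53.62; x_1* = 3 + 1/3·53.62/4.46 = 7.0075; x_2* = 3 + 2/3·53.62/6 = 8.9578.
Expenditure on x_1: 4.46·7.0075 = 31.2533; share = 0.3677.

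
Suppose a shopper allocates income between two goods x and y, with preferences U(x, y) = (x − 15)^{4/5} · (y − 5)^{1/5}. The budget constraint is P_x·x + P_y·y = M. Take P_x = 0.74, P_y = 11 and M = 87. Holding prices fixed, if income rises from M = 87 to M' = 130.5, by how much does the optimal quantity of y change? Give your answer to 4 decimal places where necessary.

MRS = 4·(y−5)/(x−15). Tangency with P_x/P_y gives y−5 = (1/4)·(P_x/P_y)·(x−15).
Substituting into the budget: x* = 15 + 0.8·(M − 15·P_x − 5·P_y)/P_x, and y* = 5 + 0.2·(…)/P_y.
Discretionary income = 87 − 15·0.74 − 5·11 = 20.9; y* = 5 + 0.2·20.9/11 = 5.38.
At M' = 130.5: y* = 6.1709. Change: 6.1709 − 5.38 = 0.7909.

Δy* = 0.7909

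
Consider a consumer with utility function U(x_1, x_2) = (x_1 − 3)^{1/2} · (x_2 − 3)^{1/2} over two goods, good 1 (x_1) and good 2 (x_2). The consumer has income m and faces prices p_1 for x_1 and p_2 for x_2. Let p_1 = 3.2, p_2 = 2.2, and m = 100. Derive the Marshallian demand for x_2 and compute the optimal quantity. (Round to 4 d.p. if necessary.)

This is Cobb-Douglas in (x_1−3, x_2−3): tangency gives 0.5·p_2·(x_2−3) = 0.5·p_1·(x_1−3).
Substituting into the budget: x_1* = 3 + 0.5·(m − 3·p_1 − 3·p_2)/p_1, and x_2* = 3 + 0.5·(…)/p_2.
Discretionary income = 100 − 3·3.2 − 3·2.2 = 83.8; x_2* = 3 + 0.5·83.8/2.2 = 22.0455.

x_2* = 22.0455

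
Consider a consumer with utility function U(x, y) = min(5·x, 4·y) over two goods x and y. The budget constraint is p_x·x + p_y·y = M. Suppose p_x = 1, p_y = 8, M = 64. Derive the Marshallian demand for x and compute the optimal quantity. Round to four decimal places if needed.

x* = 5.8182

With perfect complements, no substitution: consume in ratio x:y = 4:5.
Budget: p_x·x + p_y·(5/4)·x = M, so (4·p_x + 5·p_y)·x = 4·M.
Demand: x*(p_x,p_y,M) = 4·M/(4·p_x + 5·p_y), y* = 5·M/(4·p_x + 5·p_y).
Here 4·1 + 5·8 = 44, giving x* = 5.8182.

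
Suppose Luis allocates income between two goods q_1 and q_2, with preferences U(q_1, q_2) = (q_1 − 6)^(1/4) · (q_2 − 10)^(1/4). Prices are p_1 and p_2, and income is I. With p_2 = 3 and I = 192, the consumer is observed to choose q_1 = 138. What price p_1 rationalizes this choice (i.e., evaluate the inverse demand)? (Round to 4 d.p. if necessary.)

Let q_1' = q_1−6, q_2' = q_2−10. MRS = q_2'/q_1' = p_1/p_2.
After buying the subsistence bundle (6, 10), a share 0.5 of the remaining income goes to q_1: q_1* = 6 + 0.5·(I − 6p_1 − 10p_2)/p_1.
Set q_1* = 138 in the demand function and solve for p_1: p_1 = 0.6.

p_1 = 0.6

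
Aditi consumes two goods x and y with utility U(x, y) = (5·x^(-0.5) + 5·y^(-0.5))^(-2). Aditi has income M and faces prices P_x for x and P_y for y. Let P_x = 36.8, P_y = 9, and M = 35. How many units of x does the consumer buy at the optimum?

From the CES first-order condition, (y/x)^(1.5) = P_x/P_y.
Solve for the ratio: y/x = [P_x/P_y]^(2/3).
Substitute y = (y/x)·x into the budget: x* = M/(P_x + P_y·(y/x)).
Numerically y/x = 2.557036, so x* = 35/(36.8 + 9·2.557036) = 0.5852.

x* = 0.5852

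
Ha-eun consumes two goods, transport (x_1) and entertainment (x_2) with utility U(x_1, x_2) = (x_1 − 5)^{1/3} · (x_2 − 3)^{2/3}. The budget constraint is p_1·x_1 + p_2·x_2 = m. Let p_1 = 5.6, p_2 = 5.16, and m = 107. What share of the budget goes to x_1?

share on x_1 = 0.4596

Substituting into the budget: x_1* = 5 + 1/3·(m − 5·p_1 − 3·p_2)/p_1, and x_2* = 3 + 2/3·(…)/p_2.
Discretionary income = 107 − 5·5.6 − 3·5.16 = 63.52; x_1* = 5 + 1/3·63.52/5.6 = 8.781; x_2* = 3 + 2/3·63.52/5.16 = 11.2067.
Expenditure on x_1: 5.6·8.781 = 49.1733; share = 0.4596.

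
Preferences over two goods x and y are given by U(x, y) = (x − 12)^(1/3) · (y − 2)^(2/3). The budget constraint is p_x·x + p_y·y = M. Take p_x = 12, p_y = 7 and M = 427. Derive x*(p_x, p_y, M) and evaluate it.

x* = 19.4722

MRS = (1/2)·(y−2)/(x−12). Tangency with p_x/p_y gives y−2 = 2·(p_x/p_y)·(x−12).
Substituting into the budget: x* = 12 + 1/3·(M − 12·p_x − 2·p_y)/p_x, and y* = 2 + 2/3·(…)/p_y.
Discretionary income = 427 − 12·12 − 2·7 = 269; x* = 12 + 1/3·269/12 = 19.4722.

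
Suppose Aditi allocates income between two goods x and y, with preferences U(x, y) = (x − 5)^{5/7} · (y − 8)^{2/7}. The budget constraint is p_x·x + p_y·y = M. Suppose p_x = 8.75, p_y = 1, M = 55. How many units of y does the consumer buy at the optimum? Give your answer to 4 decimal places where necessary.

y* = 8.9286

MRS = (5/2)·(y−8)/(x−5). Tangency with p_x/p_y gives y−8 = (2/5)·(p_x/p_y)·(x−5).
After buying the subsistence bundle (5, 8), a share 5/7 of the remaining income goes to x: x* = 5 + 5/7·(M − 5p_x − 8p_y)/p_x.
Discretionary income = 55 − 5·8.75 − 8·1 = 3.25; y* = 8 + 2/7·3.25/1 = 8.9286.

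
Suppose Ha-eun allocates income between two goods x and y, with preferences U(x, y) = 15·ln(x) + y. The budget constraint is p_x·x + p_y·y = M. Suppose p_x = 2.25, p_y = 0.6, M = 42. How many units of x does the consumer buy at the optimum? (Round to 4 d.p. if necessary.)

Set MRS = p_x/p_y: (15/x)/1 = p_x/p_y.
So x*(p_x,p_y) = 15·p_y/p_x, independent of income; and y* = (M − 15·p_y)/p_y.
At the given prices: x* = 15·0.6/2.25 = 4.

x* = 4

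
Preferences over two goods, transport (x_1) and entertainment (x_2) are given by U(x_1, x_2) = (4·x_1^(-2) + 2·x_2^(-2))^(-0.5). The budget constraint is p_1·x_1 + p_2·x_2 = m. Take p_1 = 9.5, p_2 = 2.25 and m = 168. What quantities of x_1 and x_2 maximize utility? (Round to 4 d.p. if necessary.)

x_1* = 13.5633, x_2* = 17.3994

MRS = MU_x_1/MU_x_2 = 2·(x_2/x_1)^(3). Set equal to p_1/p_2.
Hence x_2/x_1 = ((1/2)·p_1/p_2)^(1/(3)), i.e. raised to the 1/3 power.
Substitute x_2 = (x_2/x_1)·x_1 into the budget: x_1* = m/(p_1 + p_2·(x_2/x_1)).
Numerically x_2/x_1 = 1.282834, so x_1* = 168/(9.5 + 2.25·1.282834) = 13.5633 and x_2* = 1.282834·13.5633 = 17.3994.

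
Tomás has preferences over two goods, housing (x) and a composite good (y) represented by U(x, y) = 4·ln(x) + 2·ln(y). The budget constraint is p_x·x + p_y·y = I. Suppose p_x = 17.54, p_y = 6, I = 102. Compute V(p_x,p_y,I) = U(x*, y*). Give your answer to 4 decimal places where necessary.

The MRS is 2·y/x. Set MRS = p_x/p_y.
So 4·p_y·y = 2·p_x·x; combined with the budget, a share 2/3 of income goes to x.
Demand: x*(p_x,p_y,I) = 2/3·I/p_x and y* = 1/3·I/p_y.
At p_x=17.54, p_y=6, I=102: x* = 2/3·102/17.54 = 3.8769, y* = 5.6667.
Utility at the optimum: U(3.8769, 5.6667) = 8.8893.

V = 8.8893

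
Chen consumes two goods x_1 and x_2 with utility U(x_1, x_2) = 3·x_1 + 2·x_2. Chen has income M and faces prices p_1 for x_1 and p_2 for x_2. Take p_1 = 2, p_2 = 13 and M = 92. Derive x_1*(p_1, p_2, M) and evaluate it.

x_1* = 46

Linear utility — the consumer picks whichever good has higher MU/price: 3/2 = 1.5 vs 2/13 = 0.1538.
x_1 gives more utility per dollar, so spend all income on x_1: x_1* = M/p_1, x_2* = 0.
Numerically: x_1* = 46, x_2* = 0.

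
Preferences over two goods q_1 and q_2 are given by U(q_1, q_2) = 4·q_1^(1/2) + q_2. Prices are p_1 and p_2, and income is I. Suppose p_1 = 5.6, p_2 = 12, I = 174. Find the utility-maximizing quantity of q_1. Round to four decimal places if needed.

Set MRS = p_1/p_2: 2·q_1^(−1/2) = p_1/p_2.
Thus q_1* = (2·p_2/p_1)² — independent of I — with the rest of income spent on q_2.
Plugging in: q_1* = (2·12/5.6)² = 18.3673.

q_1* = 18.3673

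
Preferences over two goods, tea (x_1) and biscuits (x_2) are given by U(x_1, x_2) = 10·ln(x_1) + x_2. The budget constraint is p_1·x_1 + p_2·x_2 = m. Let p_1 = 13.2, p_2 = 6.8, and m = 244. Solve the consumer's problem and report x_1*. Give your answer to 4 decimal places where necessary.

x_1* = 5.1515

At the given prices: x_1* = 10·6.8/13.2 = 5.1515.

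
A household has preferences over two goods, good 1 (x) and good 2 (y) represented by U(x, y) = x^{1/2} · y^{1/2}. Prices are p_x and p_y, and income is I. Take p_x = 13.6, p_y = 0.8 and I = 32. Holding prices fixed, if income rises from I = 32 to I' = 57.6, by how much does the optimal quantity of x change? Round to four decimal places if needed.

The MRS is y/x. Set MRS = p_x/p_y.
So 0.5·p_y·y = 0.5·p_x·x; combined with the budget, a share 0.5 of income goes to x.
Demand: x*(p_x,p_y,I) = 0.5·I/p_x and y* = 0.5·I/p_y.
At p_x=13.6, p_y=0.8, I=32: x* = 0.5·32/13.6 = 1.1765.
At I' = 57.6: x* = 2.1176. Change: 2.1176 − 1.1765 = 0.9412.

Δx* = 0.9412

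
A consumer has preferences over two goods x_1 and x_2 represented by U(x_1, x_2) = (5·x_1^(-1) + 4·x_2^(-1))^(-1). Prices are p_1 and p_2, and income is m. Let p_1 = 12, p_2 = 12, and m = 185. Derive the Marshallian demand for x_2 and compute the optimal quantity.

x_2* = 7.2788

MRS = MU_x_1/MU_x_2 = (5/4)·(x_2/x_1)^(2). Set equal to p_1/p_2.
Hence x_2/x_1 = ((4/5)·p_1/p_2)^(1/(2)), i.e. raised to the 0.5 power.
Substitute x_2 = (x_2/x_1)·x_1 into the budget: x_1* = m/(p_1 + p_2·(x_2/x_1)).
Numerically x_2/x_1 = 0.894427, so x_1* = 185/(12 + 12·0.894427) = 8.1379 and x_2* = 0.894427·8.1379 = 7.2788.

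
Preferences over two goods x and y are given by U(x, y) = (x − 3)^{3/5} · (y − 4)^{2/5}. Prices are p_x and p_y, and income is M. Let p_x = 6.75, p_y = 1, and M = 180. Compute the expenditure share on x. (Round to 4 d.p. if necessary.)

After buying the subsistence bundle (3, 4), a share 0.6 of the remaining income goes to x: x* = 3 + 0.6·(M − 3p_x − 4p_y)/p_x.
Discretionary income = 180 − 3·6.75 − 4·1 = 155.75; x* = 3 + 0.6·155.75/6.75 = 16.8444; y* = 4 + 0.4·155.75/1 = 66.3.
Expenditure on x: 6.75·16.8444 = 113.7; share = 0.6317.

share on x = 0.6317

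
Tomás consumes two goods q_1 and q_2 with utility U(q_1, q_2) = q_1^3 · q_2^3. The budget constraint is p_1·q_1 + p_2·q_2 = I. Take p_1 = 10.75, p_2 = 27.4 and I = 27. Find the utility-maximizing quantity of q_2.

At p_1=10.75, p_2=27.4, I=27: q_2* = 0.5·27/27.4 = 0.4927.

q_2* = 0.4927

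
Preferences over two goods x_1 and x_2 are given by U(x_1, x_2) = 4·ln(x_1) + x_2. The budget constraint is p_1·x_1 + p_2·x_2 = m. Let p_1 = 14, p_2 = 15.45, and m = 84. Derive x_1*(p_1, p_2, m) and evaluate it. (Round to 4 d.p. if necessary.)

x_1* = 4.4143

Set MRS = p_1/p_2: (4/x_1)/1 = p_1/p_2.
So x_1*(p_1,p_2) = 4·p_2/p_1, independent of income; and x_2* = (m − 4·p_2)/p_2.
At the given prices: x_1* = 4·15.45/14 = 4.4143.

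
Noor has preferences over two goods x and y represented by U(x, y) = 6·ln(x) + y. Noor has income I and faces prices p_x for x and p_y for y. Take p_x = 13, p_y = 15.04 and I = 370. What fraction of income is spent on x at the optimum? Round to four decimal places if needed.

share on x = 0.2439

Set MRS = p_x/p_y: (6/x)/1 = p_x/p_y.
So x*(p_x,p_y) = 6·p_y/p_x, independent of income; and y* = (I − 6·p_y)/p_y.
At the given prices: x* = 6·15.04/13 = 6.9415, and y* = 18.6011.
Expenditure on x: 13·6.9415 = 90.24; share = 0.2439.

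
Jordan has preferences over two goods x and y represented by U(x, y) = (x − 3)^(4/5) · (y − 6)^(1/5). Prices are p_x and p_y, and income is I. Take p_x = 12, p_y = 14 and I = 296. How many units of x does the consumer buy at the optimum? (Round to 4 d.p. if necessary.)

MRS = 4·(y−6)/(x−3). Tangency with p_x/p_y gives y−6 = (1/4)·(p_x/p_y)·(x−3).
Substituting into the budget: x* = 3 + 0.8·(I − 3·p_x − 6·p_y)/p_x, and y* = 6 + 0.2·(…)/p_y.
Discretionary income = 296 − 3·12 − 6·14 = 176; x* = 3 + 0.8·176/12 = 14.7333.

x* = 14.7333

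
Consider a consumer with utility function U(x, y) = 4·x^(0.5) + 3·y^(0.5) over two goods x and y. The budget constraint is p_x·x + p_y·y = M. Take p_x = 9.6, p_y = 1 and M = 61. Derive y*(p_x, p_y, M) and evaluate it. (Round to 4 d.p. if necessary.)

MU_x ∝ 4·x^(-0.5), MU_y ∝ 3·y^(-0.5), so MRS = (4/3)·(y/x)^(0.5) = p_x/p_y.
Hence y/x = ((3/4)·p_x/p_y)^(1/(0.5)), i.e. raised to the 2 power.
Substitute y = (y/x)·x into the budget: x* = M/(p_x + p_y·(y/x)).
Numerically y/x = 51.84, so x* = 61/(9.6 + 1·51.84) = 0.9928 and y* = 51.84·0.9928 = 51.4688.

y* = 51.4688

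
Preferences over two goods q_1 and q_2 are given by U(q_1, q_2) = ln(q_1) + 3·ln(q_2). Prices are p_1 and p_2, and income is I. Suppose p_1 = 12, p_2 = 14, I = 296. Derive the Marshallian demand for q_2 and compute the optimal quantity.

q_2* = 15.8571

MU_q_1/MU_q_2 = (q_2)/(3·q_1); tangency sets this equal to p_1/p_2.
So p_2·q_2 = 3·p_1·q_1; combined with the budget, a share 0.25 of income goes to q_1.
Demand: q_1*(p_1,p_2,I) = 0.25·I/p_1 and q_2* = 0.75·I/p_2.
At p_1=12, p_2=14, I=296: q_2* = 0.75·296/14 = 15.8571.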